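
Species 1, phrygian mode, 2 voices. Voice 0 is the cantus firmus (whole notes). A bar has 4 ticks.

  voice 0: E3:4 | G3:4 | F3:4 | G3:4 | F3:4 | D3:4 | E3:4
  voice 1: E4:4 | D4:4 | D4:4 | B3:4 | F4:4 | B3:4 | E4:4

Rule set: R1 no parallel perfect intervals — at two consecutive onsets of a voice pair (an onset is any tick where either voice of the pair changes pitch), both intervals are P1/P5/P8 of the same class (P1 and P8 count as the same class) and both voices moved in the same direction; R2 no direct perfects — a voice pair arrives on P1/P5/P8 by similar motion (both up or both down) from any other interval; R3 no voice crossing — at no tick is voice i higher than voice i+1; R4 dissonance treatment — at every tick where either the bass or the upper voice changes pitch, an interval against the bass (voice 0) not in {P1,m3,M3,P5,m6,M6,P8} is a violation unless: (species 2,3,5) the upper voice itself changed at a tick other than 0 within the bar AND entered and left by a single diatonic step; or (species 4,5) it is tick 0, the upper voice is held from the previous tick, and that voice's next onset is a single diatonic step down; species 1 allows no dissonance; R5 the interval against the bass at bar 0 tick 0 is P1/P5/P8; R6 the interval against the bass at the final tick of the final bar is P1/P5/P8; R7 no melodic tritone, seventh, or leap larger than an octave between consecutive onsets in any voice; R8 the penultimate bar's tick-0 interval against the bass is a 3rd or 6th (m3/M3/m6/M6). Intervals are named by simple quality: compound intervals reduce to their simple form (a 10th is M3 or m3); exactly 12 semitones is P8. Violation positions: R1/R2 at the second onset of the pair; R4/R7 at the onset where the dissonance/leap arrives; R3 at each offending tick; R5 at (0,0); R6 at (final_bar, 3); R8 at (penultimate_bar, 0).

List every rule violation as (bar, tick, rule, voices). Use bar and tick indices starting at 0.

(4, 0, R7, (1,))
(5, 0, R7, (1,))
(6, 0, R2, (0, 1))

bar 0: v0=E3 v1=E4 downbeat P8
bar 1: v0=G3 v1=D4 downbeat P5
bar 2: v0=F3 v1=D4 downbeat M6
bar 3: v0=G3 v1=B3 downbeat M3
bar 4: v0=F3 v1=F4 downbeat P8
bar 5: v0=D3 v1=B3 downbeat M6
bar 6: v0=E3 v1=E4 downbeat P8
  -> R7 @ bar 4 tick 0 v(1,): B3->F4 leap 6st
  -> R7 @ bar 5 tick 0 v(1,): F4->B3 leap 6st
  -> R2 @ bar 6 tick 0 v(0, 1): D3/B3 M6 -> E3/E4 P8 similar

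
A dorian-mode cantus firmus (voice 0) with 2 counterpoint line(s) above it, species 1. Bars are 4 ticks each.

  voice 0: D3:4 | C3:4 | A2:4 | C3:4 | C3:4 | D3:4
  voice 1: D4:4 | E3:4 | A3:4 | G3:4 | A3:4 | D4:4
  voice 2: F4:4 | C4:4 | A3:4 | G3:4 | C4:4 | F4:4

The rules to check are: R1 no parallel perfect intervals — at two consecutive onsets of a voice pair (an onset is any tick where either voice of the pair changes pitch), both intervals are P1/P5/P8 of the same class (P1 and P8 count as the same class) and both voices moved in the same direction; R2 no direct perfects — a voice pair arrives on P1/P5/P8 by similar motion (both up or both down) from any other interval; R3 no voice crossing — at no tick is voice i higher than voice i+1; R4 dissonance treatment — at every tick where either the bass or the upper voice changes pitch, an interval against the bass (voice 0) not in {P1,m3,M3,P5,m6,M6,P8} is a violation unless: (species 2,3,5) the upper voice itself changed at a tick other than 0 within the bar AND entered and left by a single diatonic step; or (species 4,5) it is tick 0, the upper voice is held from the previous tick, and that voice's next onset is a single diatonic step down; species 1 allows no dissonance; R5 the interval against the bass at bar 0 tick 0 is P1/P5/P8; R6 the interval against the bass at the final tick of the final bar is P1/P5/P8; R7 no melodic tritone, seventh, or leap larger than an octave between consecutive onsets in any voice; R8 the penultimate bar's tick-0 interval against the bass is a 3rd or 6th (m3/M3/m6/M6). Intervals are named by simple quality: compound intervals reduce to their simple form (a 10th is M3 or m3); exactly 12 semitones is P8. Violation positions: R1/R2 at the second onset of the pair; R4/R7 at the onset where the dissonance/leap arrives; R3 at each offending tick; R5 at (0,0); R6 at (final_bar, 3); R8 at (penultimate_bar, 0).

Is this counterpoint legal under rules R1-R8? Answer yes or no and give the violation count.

bar 0: v0=D3 v1=D4 v2=F4 (m3)
bar 1: v0=C3 v1=E3 v2=C4 (P8)
bar 2: v0=A2 v1=A3 v2=A3 (P8)
bar 3: v0=C3 v1=G3 v2=G3 (P5)
bar 4: v0=C3 v1=A3 v2=C4 (P8)
bar 5: v0=D3 v1=D4 v2=F4 (m3)
  R5 @ bar0.0: opens on m3
  R2 @ bar1.0: D3/F4 m3 -> C3/C4 P8 similar
  R7 @ bar1.0: D4->E3 leap 10st
  R1 @ bar2.0: C3/C4 P8 -> A2/A3 P8 similar
  R1 @ bar3.0: A3/A3 P1 -> G3/G3 P1 similar
  R8 @ bar4.0: penult P8 not 3rd/6th
  R2 @ bar5.0: C3/A3 M6 -> D3/D4 P8 similar
  R6 @ bar5.3: closes on m3

No (8 violations)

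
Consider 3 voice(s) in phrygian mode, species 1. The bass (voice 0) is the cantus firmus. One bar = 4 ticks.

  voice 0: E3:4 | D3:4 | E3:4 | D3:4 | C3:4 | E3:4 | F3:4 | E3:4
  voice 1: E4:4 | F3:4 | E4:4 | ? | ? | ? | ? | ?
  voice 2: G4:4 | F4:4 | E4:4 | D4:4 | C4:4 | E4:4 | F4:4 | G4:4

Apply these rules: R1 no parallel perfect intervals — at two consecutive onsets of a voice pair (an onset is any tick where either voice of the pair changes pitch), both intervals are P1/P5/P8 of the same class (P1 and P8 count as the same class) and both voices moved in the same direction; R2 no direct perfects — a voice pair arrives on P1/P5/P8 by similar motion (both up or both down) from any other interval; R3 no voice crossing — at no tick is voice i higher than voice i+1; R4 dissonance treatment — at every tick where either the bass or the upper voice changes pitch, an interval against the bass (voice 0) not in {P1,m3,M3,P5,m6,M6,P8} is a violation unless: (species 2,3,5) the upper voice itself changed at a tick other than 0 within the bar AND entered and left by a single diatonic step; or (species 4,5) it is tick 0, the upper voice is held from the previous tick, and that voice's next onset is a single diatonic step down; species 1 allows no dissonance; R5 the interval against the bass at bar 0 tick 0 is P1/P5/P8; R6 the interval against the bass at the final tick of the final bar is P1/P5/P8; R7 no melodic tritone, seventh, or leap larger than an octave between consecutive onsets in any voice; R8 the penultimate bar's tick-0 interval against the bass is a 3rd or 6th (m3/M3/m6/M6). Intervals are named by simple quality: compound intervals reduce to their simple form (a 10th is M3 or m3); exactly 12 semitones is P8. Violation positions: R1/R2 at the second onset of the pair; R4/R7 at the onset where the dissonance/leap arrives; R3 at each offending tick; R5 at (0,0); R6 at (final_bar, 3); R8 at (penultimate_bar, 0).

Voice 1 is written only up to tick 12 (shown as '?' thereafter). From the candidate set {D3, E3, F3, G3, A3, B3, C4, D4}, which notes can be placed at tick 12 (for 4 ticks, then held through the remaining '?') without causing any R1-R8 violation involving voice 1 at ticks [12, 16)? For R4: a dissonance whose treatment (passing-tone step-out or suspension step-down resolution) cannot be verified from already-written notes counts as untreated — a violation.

D3: violates R1,R7
E3: violates R4
F3: violates R7
G3: violates R2,R4
A3: violates R2
B3: legal
C4: violates R4
D4: violates R1

{B3}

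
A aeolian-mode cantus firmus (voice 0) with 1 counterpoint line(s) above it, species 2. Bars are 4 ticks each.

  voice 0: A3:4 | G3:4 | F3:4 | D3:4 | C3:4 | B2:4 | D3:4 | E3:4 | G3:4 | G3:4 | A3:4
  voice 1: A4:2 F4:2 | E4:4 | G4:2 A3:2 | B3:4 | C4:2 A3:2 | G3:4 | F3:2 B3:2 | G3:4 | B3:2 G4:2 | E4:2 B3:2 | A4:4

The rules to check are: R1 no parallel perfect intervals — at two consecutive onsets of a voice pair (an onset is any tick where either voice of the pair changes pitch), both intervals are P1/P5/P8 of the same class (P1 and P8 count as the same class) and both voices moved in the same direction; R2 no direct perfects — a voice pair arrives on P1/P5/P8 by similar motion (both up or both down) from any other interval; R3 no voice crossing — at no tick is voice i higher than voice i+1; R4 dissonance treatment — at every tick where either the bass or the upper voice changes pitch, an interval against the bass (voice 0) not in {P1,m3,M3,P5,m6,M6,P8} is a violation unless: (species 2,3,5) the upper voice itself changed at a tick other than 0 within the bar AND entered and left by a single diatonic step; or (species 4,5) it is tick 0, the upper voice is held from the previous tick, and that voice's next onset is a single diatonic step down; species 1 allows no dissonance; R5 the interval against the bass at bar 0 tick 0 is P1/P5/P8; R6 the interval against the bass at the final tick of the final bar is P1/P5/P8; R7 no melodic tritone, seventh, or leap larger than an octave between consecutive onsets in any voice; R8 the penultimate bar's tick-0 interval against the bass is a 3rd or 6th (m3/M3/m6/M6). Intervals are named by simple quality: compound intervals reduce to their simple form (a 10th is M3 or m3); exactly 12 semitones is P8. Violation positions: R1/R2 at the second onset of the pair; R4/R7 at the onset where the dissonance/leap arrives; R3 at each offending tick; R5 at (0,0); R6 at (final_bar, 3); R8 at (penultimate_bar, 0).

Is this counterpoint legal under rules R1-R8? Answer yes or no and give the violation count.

No (5 violations)

bar 0: v0=A3 v1=A4 (P8)
bar 1: v0=G3 v1=E4 (M6)
bar 2: v0=F3 v1=G4 (M2)
bar 3: v0=D3 v1=B3 (M6)
bar 4: v0=C3 v1=C4 (P8)
bar 5: v0=B2 v1=G3 (m6)
bar 6: v0=D3 v1=F3 (m3)
bar 7: v0=E3 v1=G3 (m3)
bar 8: v0=G3 v1=B3 (M3)
bar 9: v0=G3 v1=E4 (M6)
bar 10: v0=A3 v1=A4 (P8)
  R4 @ bar2.0: F3/G4 M2 untreated
  R7 @ bar2.2: G4->A3 leap 10st
  R7 @ bar6.2: F3->B3 leap 6st
  R2 @ bar10.0: G3/B3 M3 -> A3/A4 P8 similar
  R7 @ bar10.0: B3->A4 leap 10st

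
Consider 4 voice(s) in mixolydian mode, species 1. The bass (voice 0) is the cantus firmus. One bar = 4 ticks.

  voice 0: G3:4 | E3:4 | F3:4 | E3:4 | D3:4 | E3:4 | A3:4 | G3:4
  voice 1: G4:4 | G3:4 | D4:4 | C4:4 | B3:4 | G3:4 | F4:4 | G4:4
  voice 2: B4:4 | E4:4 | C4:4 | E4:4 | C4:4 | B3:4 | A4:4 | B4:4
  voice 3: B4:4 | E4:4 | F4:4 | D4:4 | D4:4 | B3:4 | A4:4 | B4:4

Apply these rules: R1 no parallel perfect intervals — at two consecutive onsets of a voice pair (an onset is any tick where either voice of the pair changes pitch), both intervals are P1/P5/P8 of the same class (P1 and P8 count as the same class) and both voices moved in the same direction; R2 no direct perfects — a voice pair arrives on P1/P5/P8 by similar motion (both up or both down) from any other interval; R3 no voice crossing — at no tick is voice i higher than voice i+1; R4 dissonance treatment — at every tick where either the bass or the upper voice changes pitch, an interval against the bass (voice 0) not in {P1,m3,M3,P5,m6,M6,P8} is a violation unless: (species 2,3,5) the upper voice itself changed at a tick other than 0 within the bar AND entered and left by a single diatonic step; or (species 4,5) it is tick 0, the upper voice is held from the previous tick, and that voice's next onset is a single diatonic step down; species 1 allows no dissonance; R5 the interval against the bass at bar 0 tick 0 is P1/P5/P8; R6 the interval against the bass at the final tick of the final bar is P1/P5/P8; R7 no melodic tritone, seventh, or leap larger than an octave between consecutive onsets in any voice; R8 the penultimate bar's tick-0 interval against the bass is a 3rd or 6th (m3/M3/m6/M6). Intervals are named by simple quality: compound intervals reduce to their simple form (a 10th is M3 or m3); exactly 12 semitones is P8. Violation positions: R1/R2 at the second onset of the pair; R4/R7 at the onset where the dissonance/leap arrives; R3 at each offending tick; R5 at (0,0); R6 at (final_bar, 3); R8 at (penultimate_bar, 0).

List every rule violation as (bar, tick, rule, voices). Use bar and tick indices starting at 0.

bar 0: v0=G3 v1=G4 v2=B4 v3=B4 downbeat M3
bar 1: v0=E3 v1=G3 v2=E4 v3=E4 downbeat P8
bar 2: v0=F3 v1=D4 v2=C4 v3=F4 downbeat P8
bar 3: v0=E3 v1=C4 v2=E4 v3=D4 downbeat m7
bar 4: v0=D3 v1=B3 v2=C4 v3=D4 downbeat P8
bar 5: v0=E3 v1=G3 v2=B3 v3=B3 downbeat P5
bar 6: v0=A3 v1=F4 v2=A4 v3=A4 downbeat P8
bar 7: v0=G3 v1=G4 v2=B4 v3=B4 downbeat M3
  -> R5 @ bar 0 tick 0 v(0, 2): opens on M3
  -> R5 @ bar 0 tick 0 v(0, 3): opens on M3
  -> R1 @ bar 1 tick 0 v(2, 3): B4/B4 P1 -> E4/E4 P1 similar
  -> R2 @ bar 1 tick 0 v(0, 2): G3/B4 M3 -> E3/E4 P8 similar
  -> R2 @ bar 1 tick 0 v(0, 3): G3/B4 M3 -> E3/E4 P8 similar
  -> R1 @ bar 2 tick 0 v(0, 3): E3/E4 P8 -> F3/F4 P8 similar
  -> R3 @ bar 2 tick 0 v(1, 2): D4 above C4
  -> R3 @ bar 2 tick 1 v(1, 2): D4 above C4
  -> R3 @ bar 2 tick 2 v(1, 2): D4 above C4
  -> R3 @ bar 2 tick 3 v(1, 2): D4 above C4
  -> R3 @ bar 3 tick 0 v(2, 3): E4 above D4
  -> R4 @ bar 3 tick 0 v(0, 3): E3/D4 m7 untreated
  -> R3 @ bar 3 tick 1 v(2, 3): E4 above D4
  -> R3 @ bar 3 tick 2 v(2, 3): E4 above D4
  -> R3 @ bar 3 tick 3 v(2, 3): E4 above D4
  -> R4 @ bar 4 tick 0 v(0, 2): D3/C4 m7 untreated
  -> R2 @ bar 5 tick 0 v(2, 3): C4/D4 M2 -> B3/B3 P1 similar
  -> R1 @ bar 6 tick 0 v(2, 3): B3/B3 P1 -> A4/A4 P1 similar
  -> R2 @ bar 6 tick 0 v(0, 2): E3/B3 P5 -> A3/A4 P8 similar
  -> R2 @ bar 6 tick 0 v(0, 3): E3/B3 P5 -> A3/A4 P8 similar
  -> R7 @ bar 6 tick 0 v(1,): G3->F4 leap 10st
  -> R7 @ bar 6 tick 0 v(2,): B3->A4 leap 10st
  -> R7 @ bar 6 tick 0 v(3,): B3->A4 leap 10st
  -> R8 @ bar 6 tick 0 v(0, 2): penult P8 not 3rd/6th
  -> R8 @ bar 6 tick 0 v(0, 3): penult P8 not 3rd/6th
  -> R1 @ bar 7 tick 0 v(2, 3): A4/A4 P1 -> B4/B4 P1 similar
  -> R6 @ bar 7 tick 3 v(0, 2): closes on M3
  -> R6 @ bar 7 tick 3 v(0, 3): closes on M3

(0, 0, R5, (0, 2))
(0, 0, R5, (0, 3))
(1, 0, R1, (2, 3))
(1, 0, R2, (0, 2))
(1, 0, R2, (0, 3))
(2, 0, R1, (0, 3))
(2, 0, R3, (1, 2))
(2, 1, R3, (1, 2))
(2, 2, R3, (1, 2))
(2, 3, R3, (1, 2))
(3, 0, R3, (2, 3))
(3, 0, R4, (0, 3))
(3, 1, R3, (2, 3))
(3, 2, R3, (2, 3))
(3, 3, R3, (2, 3))
(4, 0, R4, (0, 2))
(5, 0, R2, (2, 3))
(6, 0, R1, (2, 3))
(6, 0, R2, (0, 2))
(6, 0, R2, (0, 3))
(6, 0, R7, (1,))
(6, 0, R7, (2,))
(6, 0, R7, (3,))
(6, 0, R8, (0, 2))
(6, 0, R8, (0, 3))
(7, 0, R1, (2, 3))
(7, 3, R6, (0, 2))
(7, 3, R6, (0, 3))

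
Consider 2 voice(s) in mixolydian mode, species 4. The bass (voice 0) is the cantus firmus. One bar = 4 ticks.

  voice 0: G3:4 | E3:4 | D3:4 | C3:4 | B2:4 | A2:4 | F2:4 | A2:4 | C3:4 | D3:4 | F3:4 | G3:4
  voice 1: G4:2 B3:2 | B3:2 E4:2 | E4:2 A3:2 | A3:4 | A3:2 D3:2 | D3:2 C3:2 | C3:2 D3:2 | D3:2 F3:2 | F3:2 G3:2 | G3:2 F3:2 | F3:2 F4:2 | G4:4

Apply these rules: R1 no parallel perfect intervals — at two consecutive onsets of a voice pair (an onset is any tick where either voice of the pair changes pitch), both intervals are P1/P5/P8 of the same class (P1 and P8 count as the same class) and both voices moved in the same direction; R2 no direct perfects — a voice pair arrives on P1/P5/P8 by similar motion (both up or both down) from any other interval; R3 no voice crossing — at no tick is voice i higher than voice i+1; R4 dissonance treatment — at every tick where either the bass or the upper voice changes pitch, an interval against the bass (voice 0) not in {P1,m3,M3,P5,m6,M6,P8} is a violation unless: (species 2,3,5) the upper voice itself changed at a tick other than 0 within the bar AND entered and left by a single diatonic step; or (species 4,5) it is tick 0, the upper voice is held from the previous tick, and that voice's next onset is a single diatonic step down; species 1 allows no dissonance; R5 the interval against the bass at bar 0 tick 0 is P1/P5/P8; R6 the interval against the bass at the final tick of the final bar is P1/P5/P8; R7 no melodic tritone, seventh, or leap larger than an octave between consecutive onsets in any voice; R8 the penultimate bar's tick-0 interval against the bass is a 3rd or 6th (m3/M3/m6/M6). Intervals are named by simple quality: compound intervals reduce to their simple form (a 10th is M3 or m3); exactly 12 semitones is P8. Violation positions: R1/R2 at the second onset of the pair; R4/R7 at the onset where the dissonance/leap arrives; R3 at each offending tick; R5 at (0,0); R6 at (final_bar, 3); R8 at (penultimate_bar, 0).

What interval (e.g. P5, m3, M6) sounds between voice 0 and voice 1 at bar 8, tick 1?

voice 0=C3 voice 1=F3 -> P4

P4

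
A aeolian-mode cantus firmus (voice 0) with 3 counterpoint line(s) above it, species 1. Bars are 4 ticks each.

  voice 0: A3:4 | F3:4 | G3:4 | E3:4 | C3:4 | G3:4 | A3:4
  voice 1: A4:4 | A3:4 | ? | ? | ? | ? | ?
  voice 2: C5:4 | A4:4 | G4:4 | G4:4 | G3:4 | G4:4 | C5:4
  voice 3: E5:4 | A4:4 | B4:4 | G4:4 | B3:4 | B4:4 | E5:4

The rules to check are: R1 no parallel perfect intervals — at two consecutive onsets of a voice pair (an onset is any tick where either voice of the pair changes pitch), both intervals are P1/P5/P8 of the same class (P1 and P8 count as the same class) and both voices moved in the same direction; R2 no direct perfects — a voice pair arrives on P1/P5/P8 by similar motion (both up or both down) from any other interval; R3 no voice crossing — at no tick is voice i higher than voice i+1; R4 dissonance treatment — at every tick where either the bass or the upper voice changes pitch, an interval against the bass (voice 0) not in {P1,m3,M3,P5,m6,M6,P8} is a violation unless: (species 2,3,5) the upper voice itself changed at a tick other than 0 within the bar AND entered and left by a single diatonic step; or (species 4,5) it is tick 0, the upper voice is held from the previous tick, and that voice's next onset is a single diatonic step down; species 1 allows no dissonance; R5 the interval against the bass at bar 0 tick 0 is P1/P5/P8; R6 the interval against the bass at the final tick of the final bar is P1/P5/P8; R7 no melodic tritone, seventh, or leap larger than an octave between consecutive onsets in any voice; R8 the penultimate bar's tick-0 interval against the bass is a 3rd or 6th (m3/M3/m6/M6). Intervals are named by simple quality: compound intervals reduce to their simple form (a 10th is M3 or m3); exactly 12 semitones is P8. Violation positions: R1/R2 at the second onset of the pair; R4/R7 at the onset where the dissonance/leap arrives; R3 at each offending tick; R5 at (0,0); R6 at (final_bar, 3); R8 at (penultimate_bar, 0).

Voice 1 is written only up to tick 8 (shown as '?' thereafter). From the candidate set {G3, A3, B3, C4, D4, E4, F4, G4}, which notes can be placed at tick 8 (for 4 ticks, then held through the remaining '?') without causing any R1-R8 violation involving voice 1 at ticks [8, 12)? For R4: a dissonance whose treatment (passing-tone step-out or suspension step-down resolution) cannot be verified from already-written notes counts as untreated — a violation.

G3: violates R1
A3: violates R4
B3: violates R1
C4: violates R4
D4: violates R2
E4: violates R2
F4: violates R4
G4: violates R2,R7

{}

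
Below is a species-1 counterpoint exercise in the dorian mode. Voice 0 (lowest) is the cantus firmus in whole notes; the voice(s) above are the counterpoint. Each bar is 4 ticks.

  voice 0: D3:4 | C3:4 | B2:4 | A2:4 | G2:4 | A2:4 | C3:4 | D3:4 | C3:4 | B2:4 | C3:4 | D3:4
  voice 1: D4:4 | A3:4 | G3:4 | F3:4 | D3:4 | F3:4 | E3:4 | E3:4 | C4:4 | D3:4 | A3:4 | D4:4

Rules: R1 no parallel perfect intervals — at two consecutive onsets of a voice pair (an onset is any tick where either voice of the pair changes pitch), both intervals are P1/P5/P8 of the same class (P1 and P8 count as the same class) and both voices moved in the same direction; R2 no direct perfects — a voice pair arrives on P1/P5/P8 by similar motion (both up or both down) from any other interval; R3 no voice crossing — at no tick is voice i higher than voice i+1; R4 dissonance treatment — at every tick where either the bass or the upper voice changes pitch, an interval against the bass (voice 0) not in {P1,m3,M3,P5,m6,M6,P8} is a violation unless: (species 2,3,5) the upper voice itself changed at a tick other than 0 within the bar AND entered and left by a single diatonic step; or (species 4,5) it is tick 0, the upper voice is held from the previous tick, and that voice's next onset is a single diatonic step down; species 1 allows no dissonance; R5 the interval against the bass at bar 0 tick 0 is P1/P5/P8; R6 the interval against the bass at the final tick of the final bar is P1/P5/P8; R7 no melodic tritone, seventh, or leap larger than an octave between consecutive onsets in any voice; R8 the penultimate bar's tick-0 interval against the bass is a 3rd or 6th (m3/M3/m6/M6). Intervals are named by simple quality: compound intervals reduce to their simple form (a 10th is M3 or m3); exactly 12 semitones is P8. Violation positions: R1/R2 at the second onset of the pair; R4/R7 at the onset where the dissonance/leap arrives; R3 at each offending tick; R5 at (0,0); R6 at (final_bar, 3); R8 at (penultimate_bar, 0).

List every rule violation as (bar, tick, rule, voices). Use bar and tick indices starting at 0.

bar 0: v0=D3 v1=D4 downbeat P8
bar 1: v0=C3 v1=A3 downbeat M6
bar 2: v0=B2 v1=G3 downbeat m6
bar 3: v0=A2 v1=F3 downbeat m6
bar 4: v0=G2 v1=D3 downbeat P5
bar 5: v0=A2 v1=F3 downbeat m6
bar 6: v0=C3 v1=E3 downbeat M3
bar 7: v0=D3 v1=E3 downbeat M2
bar 8: v0=C3 v1=C4 downbeat P8
bar 9: v0=B2 v1=D3 downbeat m3
bar 10: v0=C3 v1=A3 downbeat M6
bar 11: v0=D3 v1=D4 downbeat P8
  -> R2 @ bar 4 tick 0 v(0, 1): A2/F3 m6 -> G2/D3 P5 similar
  -> R4 @ bar 7 tick 0 v(0, 1): D3/E3 M2 untreated
  -> R7 @ bar 9 tick 0 v(1,): C4->D3 leap 10st
  -> R2 @ bar 11 tick 0 v(0, 1): C3/A3 M6 -> D3/D4 P8 similar

(4, 0, R2, (0, 1))
(7, 0, R4, (0, 1))
(9, 0, R7, (1,))
(11, 0, R2, (0, 1))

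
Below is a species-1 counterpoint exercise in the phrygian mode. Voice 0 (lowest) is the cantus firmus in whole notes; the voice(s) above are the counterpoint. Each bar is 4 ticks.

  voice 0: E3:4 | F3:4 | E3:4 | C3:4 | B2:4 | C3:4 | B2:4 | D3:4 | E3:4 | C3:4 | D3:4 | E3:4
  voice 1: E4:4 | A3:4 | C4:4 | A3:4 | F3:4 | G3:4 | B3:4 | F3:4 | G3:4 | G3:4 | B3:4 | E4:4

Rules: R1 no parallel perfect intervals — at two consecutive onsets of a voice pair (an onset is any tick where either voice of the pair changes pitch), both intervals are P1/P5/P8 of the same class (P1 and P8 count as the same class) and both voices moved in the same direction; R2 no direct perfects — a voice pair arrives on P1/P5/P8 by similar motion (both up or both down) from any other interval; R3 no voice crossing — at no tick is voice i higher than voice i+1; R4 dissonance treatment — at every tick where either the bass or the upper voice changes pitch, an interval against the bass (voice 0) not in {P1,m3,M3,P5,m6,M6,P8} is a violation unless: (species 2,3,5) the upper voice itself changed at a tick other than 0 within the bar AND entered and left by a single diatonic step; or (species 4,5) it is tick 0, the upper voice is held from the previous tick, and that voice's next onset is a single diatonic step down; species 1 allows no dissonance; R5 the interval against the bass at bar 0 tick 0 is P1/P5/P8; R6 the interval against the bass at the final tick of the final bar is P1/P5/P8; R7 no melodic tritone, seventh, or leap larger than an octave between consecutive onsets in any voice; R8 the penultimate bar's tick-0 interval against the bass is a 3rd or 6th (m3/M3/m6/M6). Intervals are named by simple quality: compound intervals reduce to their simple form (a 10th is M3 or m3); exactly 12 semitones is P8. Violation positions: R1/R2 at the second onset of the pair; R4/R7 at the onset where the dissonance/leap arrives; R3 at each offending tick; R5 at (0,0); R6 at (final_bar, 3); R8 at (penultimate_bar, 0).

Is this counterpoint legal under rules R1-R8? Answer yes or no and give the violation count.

bar 0: v0=E3 v1=E4 (P8)
bar 1: v0=F3 v1=A3 (M3)
bar 2: v0=E3 v1=C4 (m6)
bar 3: v0=C3 v1=A3 (M6)
bar 4: v0=B2 v1=F3 (TT)
bar 5: v0=C3 v1=G3 (P5)
bar 6: v0=B2 v1=B3 (P8)
bar 7: v0=D3 v1=F3 (m3)
bar 8: v0=E3 v1=G3 (m3)
bar 9: v0=C3 v1=G3 (P5)
bar 10: v0=D3 v1=B3 (M6)
bar 11: v0=E3 v1=E4 (P8)
  R4 @ bar4.0: B2/F3 TT untreated
  R2 @ bar5.0: B2/F3 TT -> C3/G3 P5 similar
  R7 @ bar7.0: B3->F3 leap 6st
  R2 @ bar11.0: D3/B3 M6 -> E3/E4 P8 similar

No (4 violations)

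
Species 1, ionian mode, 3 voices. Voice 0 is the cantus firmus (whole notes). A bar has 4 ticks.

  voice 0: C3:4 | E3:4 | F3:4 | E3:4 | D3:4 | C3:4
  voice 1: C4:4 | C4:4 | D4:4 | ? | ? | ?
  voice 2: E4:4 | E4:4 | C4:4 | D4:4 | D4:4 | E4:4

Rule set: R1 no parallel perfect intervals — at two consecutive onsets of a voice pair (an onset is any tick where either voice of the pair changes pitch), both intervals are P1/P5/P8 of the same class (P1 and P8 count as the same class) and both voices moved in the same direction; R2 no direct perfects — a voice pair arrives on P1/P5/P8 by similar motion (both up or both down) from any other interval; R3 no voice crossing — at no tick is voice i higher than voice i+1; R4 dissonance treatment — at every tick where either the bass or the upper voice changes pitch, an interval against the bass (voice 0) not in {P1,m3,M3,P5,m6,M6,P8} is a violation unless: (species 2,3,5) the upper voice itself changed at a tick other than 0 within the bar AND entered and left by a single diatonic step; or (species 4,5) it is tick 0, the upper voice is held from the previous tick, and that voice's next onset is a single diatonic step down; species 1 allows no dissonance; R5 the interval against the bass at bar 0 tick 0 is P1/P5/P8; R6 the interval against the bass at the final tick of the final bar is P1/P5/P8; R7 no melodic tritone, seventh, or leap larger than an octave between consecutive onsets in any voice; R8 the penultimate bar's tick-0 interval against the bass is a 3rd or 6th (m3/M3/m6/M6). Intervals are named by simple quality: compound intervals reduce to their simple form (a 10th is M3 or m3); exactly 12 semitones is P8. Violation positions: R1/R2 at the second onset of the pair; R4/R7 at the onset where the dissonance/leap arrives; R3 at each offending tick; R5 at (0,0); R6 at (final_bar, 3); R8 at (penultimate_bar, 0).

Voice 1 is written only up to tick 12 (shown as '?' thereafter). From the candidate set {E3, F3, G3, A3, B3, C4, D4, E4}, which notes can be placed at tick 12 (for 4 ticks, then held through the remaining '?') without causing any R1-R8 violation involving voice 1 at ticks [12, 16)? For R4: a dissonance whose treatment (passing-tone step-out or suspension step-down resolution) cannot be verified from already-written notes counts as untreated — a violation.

{C4, G3}

E3: violates R2,R7
F3: violates R4
G3: legal
A3: violates R4
B3: violates R2
C4: legal
D4: violates R4
E4: violates R3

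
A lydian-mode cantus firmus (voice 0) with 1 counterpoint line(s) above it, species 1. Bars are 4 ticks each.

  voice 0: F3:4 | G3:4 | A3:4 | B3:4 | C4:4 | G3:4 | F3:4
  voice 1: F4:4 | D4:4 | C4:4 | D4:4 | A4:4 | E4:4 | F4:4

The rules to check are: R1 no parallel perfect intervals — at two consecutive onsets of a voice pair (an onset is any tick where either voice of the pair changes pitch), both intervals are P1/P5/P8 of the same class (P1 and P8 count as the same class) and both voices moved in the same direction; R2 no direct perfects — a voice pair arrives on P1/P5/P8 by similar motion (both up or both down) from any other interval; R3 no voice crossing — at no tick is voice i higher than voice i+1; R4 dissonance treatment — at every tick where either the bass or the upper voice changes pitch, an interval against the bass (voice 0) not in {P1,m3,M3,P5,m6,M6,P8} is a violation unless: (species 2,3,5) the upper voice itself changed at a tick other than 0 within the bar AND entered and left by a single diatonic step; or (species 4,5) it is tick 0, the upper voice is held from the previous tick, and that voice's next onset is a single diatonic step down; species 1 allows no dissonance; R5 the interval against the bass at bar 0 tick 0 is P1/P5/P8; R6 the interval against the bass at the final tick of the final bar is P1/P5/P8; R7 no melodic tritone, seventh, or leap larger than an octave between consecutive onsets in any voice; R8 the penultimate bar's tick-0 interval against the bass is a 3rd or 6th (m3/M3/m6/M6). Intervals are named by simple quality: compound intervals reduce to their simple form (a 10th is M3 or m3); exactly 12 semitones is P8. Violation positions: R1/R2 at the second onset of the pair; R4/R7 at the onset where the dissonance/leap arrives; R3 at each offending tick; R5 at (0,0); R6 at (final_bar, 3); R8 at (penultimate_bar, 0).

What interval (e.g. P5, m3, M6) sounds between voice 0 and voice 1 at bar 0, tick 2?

voice 0=F3 voice 1=F4 -> P8

P8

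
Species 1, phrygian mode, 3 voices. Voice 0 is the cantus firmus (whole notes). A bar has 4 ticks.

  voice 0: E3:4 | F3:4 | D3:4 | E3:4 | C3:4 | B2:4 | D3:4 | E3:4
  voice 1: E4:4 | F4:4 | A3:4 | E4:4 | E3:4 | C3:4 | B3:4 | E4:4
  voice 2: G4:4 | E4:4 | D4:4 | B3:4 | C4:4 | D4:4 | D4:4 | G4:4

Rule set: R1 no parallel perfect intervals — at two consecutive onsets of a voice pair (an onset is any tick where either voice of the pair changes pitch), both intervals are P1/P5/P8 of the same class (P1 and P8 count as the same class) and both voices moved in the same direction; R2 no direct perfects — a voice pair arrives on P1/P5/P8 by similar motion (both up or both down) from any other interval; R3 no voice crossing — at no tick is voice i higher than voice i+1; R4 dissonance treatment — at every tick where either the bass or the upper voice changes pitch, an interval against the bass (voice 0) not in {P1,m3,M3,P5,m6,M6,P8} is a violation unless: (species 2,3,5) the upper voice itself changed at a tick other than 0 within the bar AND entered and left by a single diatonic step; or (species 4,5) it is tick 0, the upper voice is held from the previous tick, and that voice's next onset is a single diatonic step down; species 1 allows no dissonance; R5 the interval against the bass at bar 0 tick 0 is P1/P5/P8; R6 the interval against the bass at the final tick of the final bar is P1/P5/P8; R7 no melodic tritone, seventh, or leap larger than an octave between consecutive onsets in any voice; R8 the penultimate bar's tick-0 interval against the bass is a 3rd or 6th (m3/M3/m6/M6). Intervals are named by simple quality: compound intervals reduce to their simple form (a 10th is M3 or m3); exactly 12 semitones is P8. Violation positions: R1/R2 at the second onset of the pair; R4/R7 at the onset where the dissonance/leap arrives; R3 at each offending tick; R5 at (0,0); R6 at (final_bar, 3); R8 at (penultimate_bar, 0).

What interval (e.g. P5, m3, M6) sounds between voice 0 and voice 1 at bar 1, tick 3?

P8

voice 0=F3 voice 1=F4 -> P8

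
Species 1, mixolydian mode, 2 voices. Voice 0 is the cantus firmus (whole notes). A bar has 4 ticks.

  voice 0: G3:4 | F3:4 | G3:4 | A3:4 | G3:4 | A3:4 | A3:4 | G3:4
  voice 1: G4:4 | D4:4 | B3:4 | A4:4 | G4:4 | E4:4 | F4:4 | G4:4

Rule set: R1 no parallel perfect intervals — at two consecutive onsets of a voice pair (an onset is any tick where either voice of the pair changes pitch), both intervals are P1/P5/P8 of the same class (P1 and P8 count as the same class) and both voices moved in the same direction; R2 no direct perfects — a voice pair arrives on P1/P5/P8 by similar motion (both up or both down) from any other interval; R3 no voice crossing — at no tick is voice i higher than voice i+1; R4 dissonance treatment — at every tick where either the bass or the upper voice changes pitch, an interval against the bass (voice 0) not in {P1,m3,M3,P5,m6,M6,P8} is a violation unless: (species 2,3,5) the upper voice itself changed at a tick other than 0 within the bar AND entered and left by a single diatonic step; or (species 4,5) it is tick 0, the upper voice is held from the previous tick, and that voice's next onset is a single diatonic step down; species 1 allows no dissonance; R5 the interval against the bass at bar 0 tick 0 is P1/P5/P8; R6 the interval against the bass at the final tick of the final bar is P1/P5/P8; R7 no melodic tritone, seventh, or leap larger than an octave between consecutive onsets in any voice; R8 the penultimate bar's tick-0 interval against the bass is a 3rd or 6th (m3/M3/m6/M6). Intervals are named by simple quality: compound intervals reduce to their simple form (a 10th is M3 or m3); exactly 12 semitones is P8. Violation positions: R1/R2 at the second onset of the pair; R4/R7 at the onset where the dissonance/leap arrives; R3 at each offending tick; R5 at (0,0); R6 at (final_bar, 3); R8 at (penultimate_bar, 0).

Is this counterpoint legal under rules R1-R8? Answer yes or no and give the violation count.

bar 0: v0=G3 v1=G4 (P8)
bar 1: v0=F3 v1=D4 (M6)
bar 2: v0=G3 v1=B3 (M3)
bar 3: v0=A3 v1=A4 (P8)
bar 4: v0=G3 v1=G4 (P8)
bar 5: v0=A3 v1=E4 (P5)
bar 6: v0=A3 v1=F4 (m6)
bar 7: v0=G3 v1=G4 (P8)
  R2 @ bar3.0: G3/B3 M3 -> A3/A4 P8 similar
  R7 @ bar3.0: B3->A4 leap 10st
  R1 @ bar4.0: A3/A4 P8 -> G3/G4 P8 similar

No (3 violations)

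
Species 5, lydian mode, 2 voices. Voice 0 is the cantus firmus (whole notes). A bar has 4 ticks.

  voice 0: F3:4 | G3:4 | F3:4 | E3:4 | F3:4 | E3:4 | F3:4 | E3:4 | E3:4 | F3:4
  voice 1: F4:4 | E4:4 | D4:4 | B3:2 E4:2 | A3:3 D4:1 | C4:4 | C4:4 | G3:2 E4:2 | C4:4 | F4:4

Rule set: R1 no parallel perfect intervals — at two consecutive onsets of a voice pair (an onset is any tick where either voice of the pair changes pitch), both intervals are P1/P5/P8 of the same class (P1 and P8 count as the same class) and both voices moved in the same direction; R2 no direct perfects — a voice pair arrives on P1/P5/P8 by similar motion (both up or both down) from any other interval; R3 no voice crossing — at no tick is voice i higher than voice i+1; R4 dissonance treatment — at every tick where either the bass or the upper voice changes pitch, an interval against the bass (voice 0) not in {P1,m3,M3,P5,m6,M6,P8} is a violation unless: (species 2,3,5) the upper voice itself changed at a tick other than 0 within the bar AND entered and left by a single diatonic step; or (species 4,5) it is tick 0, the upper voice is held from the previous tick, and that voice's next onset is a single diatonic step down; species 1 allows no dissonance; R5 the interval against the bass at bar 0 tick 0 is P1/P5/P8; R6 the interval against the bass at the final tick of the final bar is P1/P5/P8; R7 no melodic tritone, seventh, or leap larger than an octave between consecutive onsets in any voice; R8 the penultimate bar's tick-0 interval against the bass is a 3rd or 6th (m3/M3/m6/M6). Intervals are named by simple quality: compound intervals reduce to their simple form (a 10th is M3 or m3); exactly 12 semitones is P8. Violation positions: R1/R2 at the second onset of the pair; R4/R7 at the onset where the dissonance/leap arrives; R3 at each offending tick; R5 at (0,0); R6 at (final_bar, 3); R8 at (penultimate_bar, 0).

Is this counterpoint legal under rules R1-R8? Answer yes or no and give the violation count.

No (2 violations)

bar 0: v0=F3 v1=F4 (P8)
bar 1: v0=G3 v1=E4 (M6)
bar 2: v0=F3 v1=D4 (M6)
bar 3: v0=E3 v1=B3 (P5)
bar 4: v0=F3 v1=A3 (M3)
bar 5: v0=E3 v1=C4 (m6)
bar 6: v0=F3 v1=C4 (P5)
bar 7: v0=E3 v1=G3 (m3)
bar 8: v0=E3 v1=C4 (m6)
bar 9: v0=F3 v1=F4 (P8)
  R2 @ bar3.0: F3/D4 M6 -> E3/B3 P5 similar
  R2 @ bar9.0: E3/C4 m6 -> F3/F4 P8 similar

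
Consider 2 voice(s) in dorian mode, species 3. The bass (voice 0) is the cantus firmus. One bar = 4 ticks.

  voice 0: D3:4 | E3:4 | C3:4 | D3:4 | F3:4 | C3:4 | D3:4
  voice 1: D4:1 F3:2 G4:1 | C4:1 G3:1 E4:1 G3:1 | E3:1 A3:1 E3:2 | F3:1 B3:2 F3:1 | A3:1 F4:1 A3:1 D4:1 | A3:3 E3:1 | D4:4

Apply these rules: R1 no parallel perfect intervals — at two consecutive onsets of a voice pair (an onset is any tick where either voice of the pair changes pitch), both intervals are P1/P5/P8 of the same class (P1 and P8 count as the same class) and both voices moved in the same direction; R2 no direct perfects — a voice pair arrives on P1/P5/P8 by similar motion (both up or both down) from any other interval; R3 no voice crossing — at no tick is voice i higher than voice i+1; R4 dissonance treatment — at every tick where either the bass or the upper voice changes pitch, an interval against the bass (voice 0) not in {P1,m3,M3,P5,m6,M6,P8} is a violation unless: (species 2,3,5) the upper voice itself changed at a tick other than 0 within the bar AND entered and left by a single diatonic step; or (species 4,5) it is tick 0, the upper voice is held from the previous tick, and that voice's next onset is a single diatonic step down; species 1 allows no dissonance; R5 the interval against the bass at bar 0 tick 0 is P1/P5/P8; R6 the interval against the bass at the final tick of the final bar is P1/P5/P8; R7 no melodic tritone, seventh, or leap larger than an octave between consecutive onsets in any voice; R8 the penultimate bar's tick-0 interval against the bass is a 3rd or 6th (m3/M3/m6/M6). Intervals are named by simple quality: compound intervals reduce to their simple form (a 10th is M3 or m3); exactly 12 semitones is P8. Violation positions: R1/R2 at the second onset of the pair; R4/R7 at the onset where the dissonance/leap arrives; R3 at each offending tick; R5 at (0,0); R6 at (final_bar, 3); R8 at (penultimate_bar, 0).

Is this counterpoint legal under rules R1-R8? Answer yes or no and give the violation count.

bar 0: v0=D3 v1=D4 (P8)
bar 1: v0=E3 v1=C4 (m6)
bar 2: v0=C3 v1=E3 (M3)
bar 3: v0=D3 v1=F3 (m3)
bar 4: v0=F3 v1=A3 (M3)
bar 5: v0=C3 v1=A3 (M6)
bar 6: v0=D3 v1=D4 (P8)
  R4 @ bar0.3: D3/G4 P4 untreated
  R7 @ bar0.3: F3->G4 leap 14st
  R7 @ bar3.1: F3->B3 leap 6st
  R7 @ bar3.3: B3->F3 leap 6st
  R2 @ bar6.0: C3/E3 M3 -> D3/D4 P8 similar
  R7 @ bar6.0: E3->D4 leap 10st

No (6 violations)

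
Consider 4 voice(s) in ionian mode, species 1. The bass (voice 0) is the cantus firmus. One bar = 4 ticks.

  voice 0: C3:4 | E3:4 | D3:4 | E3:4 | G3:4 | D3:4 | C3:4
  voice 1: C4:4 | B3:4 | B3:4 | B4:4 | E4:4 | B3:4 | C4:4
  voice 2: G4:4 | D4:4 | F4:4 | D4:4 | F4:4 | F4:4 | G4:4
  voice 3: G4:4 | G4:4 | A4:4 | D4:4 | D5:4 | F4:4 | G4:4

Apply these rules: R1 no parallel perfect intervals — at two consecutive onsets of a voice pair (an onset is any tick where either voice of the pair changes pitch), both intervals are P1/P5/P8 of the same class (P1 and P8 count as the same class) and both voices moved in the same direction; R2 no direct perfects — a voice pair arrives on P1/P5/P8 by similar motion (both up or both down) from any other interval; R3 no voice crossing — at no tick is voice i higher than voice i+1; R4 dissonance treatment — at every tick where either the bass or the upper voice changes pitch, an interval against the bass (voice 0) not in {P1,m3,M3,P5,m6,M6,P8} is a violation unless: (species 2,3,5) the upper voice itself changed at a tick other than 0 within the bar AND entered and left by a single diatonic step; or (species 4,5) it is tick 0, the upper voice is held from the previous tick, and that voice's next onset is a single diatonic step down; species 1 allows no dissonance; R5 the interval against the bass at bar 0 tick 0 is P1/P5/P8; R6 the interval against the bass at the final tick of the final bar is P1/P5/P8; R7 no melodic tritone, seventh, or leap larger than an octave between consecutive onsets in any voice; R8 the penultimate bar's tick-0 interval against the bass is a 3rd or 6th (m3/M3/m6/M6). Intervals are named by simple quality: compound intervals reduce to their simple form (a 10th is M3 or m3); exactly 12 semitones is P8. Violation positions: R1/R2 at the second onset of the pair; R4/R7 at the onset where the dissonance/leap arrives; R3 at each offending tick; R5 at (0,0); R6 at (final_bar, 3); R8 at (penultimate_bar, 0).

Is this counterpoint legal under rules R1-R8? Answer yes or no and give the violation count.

No (14 violations)

bar 0: v0=C3 v1=C4 v2=G4 v3=G4 (P5)
bar 1: v0=E3 v1=B3 v2=D4 v3=G4 (m3)
bar 2: v0=D3 v1=B3 v2=F4 v3=A4 (P5)
bar 3: v0=E3 v1=B4 v2=D4 v3=D4 (m7)
bar 4: v0=G3 v1=E4 v2=F4 v3=D5 (P5)
bar 5: v0=D3 v1=B3 v2=F4 v3=F4 (m3)
bar 6: v0=C3 v1=C4 v2=G4 v3=G4 (P5)
  R4 @ bar1.0: E3/D4 m7 untreated
  R2 @ bar3.0: D3/B3 M6 -> E3/B4 P5 similar
  R2 @ bar3.0: F4/A4 M3 -> D4/D4 P1 similar
  R3 @ bar3.0: B4 above D4
  R4 @ bar3.0: E3/D4 m7 untreated
  R4 @ bar3.0: E3/D4 m7 untreated
  R3 @ bar3.1: B4 above D4
  R3 @ bar3.2: B4 above D4
  R3 @ bar3.3: B4 above D4
  R2 @ bar4.0: E3/D4 m7 -> G3/D5 P5 similar
  R4 @ bar4.0: G3/F4 m7 untreated
  R1 @ bar6.0: F4/F4 P1 -> G4/G4 P1 similar
  R2 @ bar6.0: B3/F4 TT -> C4/G4 P5 similar
  R2 @ bar6.0: B3/F4 TT -> C4/G4 P5 similar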